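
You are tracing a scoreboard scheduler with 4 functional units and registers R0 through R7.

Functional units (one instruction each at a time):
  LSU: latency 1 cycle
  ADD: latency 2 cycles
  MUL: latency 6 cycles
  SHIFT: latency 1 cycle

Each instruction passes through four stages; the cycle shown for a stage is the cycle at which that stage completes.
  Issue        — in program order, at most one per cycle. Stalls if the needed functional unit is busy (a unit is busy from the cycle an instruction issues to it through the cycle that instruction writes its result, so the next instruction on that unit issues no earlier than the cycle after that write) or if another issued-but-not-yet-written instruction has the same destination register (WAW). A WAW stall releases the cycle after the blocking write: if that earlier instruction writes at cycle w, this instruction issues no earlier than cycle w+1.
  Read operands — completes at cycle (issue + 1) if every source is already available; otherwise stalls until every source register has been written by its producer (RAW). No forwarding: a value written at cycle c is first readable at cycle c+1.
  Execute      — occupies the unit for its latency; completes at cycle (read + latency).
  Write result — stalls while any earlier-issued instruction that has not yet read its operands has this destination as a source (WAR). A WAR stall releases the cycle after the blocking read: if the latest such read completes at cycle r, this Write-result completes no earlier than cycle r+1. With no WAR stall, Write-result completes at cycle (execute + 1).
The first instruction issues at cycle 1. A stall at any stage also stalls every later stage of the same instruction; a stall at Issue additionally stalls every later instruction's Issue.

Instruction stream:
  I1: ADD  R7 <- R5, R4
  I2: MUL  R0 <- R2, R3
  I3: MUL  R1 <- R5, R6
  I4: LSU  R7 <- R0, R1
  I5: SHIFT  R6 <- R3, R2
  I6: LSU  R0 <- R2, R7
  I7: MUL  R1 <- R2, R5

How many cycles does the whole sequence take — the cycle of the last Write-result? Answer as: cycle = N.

cycle = 32

[1] I1 issues→ADD
[2] I1 reads | I2 issues→MUL
[3] I2 reads
[4] I1 exec-done
[5] I1 writes R7
[9] I2 exec-done
[10] I2 writes R0
[11] I3 issues→MUL
[12] I3 reads | I4 issues→LSU
[13] I5 issues→SHIFT
[14] I5 reads
[15] I5 exec-done
[16] I5 writes R6
[18] I3 exec-done
[19] I3 writes R1
[20] I4 reads
[21] I4 exec-done
[22] I4 writes R7
[23] I6 issues→LSU
[24] I6 reads | I7 issues→MUL
[25] I6 exec-done | I7 reads
[26] I6 writes R0
[31] I7 exec-done
[32] I7 writes R1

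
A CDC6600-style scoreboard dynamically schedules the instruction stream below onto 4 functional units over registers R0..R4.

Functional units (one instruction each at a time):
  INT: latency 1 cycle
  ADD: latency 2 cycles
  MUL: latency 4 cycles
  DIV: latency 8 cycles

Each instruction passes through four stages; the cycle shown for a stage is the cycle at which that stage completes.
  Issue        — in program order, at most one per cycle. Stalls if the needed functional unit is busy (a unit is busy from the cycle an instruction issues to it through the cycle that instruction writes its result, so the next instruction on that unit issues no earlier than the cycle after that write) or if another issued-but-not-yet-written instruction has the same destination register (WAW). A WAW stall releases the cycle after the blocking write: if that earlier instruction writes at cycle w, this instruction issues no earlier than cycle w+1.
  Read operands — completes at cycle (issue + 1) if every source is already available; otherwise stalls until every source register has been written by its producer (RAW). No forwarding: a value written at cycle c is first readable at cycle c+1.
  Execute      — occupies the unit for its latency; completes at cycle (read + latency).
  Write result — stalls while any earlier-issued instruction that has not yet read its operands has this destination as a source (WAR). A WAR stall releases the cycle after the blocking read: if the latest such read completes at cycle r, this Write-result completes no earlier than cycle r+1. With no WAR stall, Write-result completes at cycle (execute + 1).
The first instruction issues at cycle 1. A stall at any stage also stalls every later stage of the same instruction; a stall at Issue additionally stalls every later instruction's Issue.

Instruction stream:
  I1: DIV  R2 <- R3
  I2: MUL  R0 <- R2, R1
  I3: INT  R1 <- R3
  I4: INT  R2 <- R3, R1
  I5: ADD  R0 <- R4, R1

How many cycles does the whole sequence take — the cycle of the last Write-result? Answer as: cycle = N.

cycle = 22

c1: I1→DIV
c2: I1 RO · I2→MUL
c3: I3→INT
c4: I3 RO
c5: I3 EX
c10: I1 EX
c11: I1 WR R2
c12: I2 RO
c13: I3 WR R1
c14: I4→INT
c15: I4 RO
c16: I2 EX · I4 EX
c17: I2 WR R0 · I4 WR R2
c18: I5→ADD
c19: I5 RO
c21: I5 EX
c22: I5 WR R0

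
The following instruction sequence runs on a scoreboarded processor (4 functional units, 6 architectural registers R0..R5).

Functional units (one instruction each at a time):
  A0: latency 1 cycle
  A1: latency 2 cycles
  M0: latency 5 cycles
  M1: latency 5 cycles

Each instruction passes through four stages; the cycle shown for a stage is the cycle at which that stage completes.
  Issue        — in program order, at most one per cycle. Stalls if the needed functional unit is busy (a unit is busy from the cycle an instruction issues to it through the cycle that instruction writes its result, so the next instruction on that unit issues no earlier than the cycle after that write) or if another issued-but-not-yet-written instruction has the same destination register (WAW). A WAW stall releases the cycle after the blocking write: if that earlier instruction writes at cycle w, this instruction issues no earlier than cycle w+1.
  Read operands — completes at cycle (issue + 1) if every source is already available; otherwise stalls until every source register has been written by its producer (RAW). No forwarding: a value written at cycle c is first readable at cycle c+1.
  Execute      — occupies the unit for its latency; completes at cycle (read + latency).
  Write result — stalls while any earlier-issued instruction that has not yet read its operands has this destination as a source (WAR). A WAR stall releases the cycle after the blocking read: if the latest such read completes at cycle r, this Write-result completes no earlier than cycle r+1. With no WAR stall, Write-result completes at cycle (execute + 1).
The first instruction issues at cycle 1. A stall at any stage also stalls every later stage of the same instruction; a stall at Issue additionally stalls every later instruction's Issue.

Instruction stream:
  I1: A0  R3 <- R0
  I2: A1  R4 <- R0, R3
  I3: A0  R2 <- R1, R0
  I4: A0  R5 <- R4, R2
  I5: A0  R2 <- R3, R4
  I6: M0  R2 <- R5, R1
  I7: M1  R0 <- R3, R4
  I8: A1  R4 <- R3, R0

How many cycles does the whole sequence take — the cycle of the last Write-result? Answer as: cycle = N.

[I1] 1/2/3/4
[I2] 2/5/7/8  (RAW R3: wait I1 write@4)
[I3] 5/6/7/8  (struct: A0 busy until I1 writes@4)
[I4] 9/10/11/12  (struct: A0 busy until I3 writes@8)
[I5] 13/14/15/16  (struct: A0 busy until I4 writes@12)
[I6] 17/18/23/24  (WAW R2: wait I5 write@16)
[I7] 18/19/24/25
[I8] 19/26/28/29  (RAW R0: wait I7 write@25)

cycle = 29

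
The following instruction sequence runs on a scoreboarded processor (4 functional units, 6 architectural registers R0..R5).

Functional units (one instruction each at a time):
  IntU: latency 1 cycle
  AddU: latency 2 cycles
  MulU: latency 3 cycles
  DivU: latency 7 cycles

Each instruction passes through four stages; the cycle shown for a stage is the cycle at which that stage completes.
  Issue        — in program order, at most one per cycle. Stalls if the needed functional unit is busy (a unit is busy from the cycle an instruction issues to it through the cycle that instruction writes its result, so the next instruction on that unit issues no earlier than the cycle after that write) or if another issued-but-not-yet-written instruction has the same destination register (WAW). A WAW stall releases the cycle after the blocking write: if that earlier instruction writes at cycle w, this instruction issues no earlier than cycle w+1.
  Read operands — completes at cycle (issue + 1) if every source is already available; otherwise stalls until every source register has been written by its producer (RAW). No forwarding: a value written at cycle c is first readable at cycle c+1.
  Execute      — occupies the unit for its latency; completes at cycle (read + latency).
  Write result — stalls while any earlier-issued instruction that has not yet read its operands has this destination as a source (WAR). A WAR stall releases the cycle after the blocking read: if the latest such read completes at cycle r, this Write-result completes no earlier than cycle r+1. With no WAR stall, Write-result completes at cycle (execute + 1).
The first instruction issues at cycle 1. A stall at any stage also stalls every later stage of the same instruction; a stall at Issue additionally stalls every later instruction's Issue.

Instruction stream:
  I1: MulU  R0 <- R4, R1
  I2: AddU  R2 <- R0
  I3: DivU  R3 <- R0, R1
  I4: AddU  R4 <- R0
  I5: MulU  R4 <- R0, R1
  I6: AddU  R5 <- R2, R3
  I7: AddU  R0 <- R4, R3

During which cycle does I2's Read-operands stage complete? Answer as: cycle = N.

cycle 1: I1 issues→MulU
cycle 2: I1 reads, I2 issues→AddU
cycle 3: I3 issues→DivU
cycle 5: I1 exec-done
cycle 6: I1 writes R0
cycle 7: I2 reads, I3 reads
cycle 9: I2 exec-done
cycle 10: I2 writes R2
cycle 11: I4 issues→AddU
cycle 12: I4 reads
cycle 14: I3 exec-done, I4 exec-done
cycle 15: I3 writes R3, I4 writes R4
cycle 16: I5 issues→MulU
cycle 17: I5 reads, I6 issues→AddU
cycle 18: I6 reads
cycle 20: I5 exec-done, I6 exec-done
cycle 21: I5 writes R4, I6 writes R5
cycle 22: I7 issues→AddU
cycle 23: I7 reads
cycle 25: I7 exec-done
cycle 26: I7 writes R0

cycle = 7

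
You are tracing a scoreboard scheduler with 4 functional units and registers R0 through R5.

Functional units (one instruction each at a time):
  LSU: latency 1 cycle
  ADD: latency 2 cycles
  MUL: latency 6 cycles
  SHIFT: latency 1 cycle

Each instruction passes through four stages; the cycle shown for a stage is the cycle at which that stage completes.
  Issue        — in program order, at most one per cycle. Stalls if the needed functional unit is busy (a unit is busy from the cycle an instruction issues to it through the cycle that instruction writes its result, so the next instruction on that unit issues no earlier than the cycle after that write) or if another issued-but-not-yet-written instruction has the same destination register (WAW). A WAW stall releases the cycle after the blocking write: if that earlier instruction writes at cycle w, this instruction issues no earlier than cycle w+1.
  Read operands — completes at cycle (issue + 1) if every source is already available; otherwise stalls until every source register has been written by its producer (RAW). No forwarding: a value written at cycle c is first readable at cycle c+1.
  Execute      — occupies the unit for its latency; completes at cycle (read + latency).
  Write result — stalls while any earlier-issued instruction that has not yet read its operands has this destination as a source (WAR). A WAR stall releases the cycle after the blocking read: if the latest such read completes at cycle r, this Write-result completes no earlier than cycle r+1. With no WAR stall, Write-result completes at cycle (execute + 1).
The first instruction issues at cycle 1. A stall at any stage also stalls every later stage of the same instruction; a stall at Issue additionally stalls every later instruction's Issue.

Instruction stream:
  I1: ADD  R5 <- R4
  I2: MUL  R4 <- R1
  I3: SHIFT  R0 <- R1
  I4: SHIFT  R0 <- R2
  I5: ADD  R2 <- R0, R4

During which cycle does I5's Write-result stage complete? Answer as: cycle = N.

cycle = 14

cycle 1: issue I1 (ADD)
cycle 2: I1 read-ops; issue I2 (MUL)
cycle 3: I2 read-ops; issue I3 (SHIFT)
cycle 4: I1 finished on ADD; I3 read-ops
cycle 5: I1→R5; I3 finished on SHIFT
cycle 6: I3→R0
cycle 7: issue I4 (SHIFT)
cycle 8: I4 read-ops; issue I5 (ADD)
cycle 9: I2 finished on MUL; I4 finished on SHIFT
cycle 10: I2→R4; I4→R0
cycle 11: I5 read-ops
cycle 13: I5 finished on ADD
cycle 14: I5→R2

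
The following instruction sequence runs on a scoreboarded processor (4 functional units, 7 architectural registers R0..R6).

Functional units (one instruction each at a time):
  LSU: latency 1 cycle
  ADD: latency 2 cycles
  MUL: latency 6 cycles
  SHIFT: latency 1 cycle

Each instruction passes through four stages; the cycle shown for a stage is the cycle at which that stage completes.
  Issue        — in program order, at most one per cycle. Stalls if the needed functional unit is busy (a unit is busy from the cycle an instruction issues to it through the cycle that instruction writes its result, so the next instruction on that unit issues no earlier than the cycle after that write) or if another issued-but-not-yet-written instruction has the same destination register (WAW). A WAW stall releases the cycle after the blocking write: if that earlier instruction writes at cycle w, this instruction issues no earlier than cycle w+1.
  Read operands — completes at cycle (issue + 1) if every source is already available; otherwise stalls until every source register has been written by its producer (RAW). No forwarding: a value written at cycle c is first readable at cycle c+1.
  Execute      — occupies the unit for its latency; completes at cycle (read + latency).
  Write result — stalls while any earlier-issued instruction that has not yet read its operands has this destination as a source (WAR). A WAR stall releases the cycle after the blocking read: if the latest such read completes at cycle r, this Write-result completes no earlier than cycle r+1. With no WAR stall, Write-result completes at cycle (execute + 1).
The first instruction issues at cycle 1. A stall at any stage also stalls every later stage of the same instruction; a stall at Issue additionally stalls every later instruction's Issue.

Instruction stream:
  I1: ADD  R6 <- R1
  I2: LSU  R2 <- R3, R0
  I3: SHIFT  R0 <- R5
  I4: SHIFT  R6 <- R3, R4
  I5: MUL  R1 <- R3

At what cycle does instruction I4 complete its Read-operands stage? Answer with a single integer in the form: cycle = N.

[1] I1→ADD
[2] I1 RO; I2→LSU
[3] I2 RO; I3→SHIFT
[4] I1 EX; I2 EX; I3 RO
[5] I1 WR R6; I2 WR R2; I3 EX
[6] I3 WR R0
[7] I4→SHIFT
[8] I4 RO; I5→MUL
[9] I4 EX; I5 RO
[10] I4 WR R6
[15] I5 EX
[16] I5 WR R1

cycle = 8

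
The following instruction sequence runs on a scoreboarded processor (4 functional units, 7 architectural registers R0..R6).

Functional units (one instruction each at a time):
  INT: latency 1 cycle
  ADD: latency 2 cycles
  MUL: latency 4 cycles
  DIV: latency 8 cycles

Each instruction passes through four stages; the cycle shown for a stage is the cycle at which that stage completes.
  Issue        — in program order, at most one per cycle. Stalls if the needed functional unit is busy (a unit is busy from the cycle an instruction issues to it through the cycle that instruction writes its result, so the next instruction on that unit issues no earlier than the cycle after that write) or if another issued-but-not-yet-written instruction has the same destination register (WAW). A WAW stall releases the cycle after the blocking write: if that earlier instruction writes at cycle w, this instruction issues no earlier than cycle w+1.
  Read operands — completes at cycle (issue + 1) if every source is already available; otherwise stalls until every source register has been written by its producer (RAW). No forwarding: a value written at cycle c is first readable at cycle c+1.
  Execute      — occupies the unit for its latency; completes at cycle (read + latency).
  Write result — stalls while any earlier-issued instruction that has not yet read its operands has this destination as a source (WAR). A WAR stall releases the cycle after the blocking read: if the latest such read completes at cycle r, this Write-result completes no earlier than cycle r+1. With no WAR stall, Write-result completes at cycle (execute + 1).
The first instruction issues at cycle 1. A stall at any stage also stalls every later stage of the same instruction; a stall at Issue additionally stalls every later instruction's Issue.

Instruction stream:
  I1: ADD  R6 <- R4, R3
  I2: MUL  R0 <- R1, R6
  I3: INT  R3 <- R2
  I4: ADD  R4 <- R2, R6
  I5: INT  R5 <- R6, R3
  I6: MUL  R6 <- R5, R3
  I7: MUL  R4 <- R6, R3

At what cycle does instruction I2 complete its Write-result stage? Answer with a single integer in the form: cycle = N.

cycle = 11

[1] I1 dispatched to ADD
[2] I1 operands ready; I2 dispatched to MUL
[3] I3 dispatched to INT
[4] I1 complete; I3 operands ready
[5] R6←I1; I3 complete
[6] I2 operands ready; R3←I3; I4 dispatched to ADD
[7] I4 operands ready; I5 dispatched to INT
[8] I5 operands ready
[9] I4 complete; I5 complete
[10] I2 complete; R4←I4; R5←I5
[11] R0←I2
[12] I6 dispatched to MUL
[13] I6 operands ready
[17] I6 complete
[18] R6←I6
[19] I7 dispatched to MUL
[20] I7 operands ready
[24] I7 complete
[25] R4←I7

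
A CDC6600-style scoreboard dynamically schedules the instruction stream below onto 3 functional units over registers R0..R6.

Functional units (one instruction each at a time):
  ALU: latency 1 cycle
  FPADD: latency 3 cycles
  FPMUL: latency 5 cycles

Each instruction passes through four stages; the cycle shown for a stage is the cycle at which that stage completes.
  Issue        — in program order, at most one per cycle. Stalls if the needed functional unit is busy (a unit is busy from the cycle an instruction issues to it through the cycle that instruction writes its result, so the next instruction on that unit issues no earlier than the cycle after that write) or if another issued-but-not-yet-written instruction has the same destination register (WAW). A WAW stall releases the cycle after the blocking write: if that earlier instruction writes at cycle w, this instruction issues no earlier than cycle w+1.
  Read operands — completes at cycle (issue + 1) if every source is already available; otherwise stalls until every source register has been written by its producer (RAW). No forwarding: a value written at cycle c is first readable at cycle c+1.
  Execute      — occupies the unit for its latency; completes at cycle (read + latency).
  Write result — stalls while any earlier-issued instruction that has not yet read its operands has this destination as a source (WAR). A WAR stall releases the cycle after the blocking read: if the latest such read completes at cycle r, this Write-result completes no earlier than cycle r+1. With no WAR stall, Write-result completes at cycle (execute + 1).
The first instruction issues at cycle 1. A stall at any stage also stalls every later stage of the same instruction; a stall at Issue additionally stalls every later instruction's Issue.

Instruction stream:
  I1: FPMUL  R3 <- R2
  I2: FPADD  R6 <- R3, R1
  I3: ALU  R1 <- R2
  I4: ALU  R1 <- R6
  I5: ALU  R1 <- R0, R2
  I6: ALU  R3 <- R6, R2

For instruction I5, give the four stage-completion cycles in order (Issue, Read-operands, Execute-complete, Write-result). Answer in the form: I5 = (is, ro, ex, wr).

I5 = (17, 18, 19, 20)

1) issue 1, read 2, done 7, write 8
2) issue 2, read 9, done 12, write 13  <RAW R3: wait I1 write@8>
3) issue 3, read 4, done 5, write 10  <WAR R1: wait I2 read@9>
4) issue 11, read 14, done 15, write 16  <struct: ALU busy until I3 writes@10 / RAW R6: wait I2 write@13>
5) issue 17, read 18, done 19, write 20  <struct: ALU busy until I4 writes@16>
6) issue 21, read 22, done 23, write 24  <struct: ALU busy until I5 writes@20>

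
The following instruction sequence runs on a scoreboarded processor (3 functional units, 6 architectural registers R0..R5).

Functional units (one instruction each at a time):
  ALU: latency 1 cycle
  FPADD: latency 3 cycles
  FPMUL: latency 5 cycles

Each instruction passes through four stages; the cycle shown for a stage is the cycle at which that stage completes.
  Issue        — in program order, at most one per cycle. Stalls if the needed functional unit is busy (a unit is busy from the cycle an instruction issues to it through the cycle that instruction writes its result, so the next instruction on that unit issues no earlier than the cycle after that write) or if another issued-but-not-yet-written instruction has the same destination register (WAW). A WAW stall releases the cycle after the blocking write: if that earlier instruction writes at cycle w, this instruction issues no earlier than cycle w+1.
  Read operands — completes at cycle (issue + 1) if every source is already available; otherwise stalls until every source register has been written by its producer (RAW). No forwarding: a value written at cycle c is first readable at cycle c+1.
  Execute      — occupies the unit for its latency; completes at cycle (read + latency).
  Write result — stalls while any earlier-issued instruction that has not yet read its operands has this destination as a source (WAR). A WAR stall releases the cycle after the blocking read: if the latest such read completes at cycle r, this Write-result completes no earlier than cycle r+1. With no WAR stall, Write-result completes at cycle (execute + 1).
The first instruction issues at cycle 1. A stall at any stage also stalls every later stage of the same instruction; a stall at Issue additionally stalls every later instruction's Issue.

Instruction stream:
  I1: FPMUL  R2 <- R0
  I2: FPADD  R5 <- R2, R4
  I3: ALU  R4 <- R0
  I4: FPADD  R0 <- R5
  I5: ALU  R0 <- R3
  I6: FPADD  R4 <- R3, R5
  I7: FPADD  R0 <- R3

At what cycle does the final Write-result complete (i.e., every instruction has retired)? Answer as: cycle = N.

I1  is:1  ro:2  ex:7  wr:8
I2  is:2  ro:9  ex:12  wr:13  — RAW R2: wait I1 write@8
I3  is:3  ro:4  ex:5  wr:10  — WAR R4: wait I2 read@9
I4  is:14  ro:15  ex:18  wr:19  — struct: FPADD busy until I2 writes@13
I5  is:20  ro:21  ex:22  wr:23  — WAW R0: wait I4 write@19
I6  is:21  ro:22  ex:25  wr:26
I7  is:27  ro:28  ex:31  wr:32  — struct: FPADD busy until I6 writes@26

cycle = 32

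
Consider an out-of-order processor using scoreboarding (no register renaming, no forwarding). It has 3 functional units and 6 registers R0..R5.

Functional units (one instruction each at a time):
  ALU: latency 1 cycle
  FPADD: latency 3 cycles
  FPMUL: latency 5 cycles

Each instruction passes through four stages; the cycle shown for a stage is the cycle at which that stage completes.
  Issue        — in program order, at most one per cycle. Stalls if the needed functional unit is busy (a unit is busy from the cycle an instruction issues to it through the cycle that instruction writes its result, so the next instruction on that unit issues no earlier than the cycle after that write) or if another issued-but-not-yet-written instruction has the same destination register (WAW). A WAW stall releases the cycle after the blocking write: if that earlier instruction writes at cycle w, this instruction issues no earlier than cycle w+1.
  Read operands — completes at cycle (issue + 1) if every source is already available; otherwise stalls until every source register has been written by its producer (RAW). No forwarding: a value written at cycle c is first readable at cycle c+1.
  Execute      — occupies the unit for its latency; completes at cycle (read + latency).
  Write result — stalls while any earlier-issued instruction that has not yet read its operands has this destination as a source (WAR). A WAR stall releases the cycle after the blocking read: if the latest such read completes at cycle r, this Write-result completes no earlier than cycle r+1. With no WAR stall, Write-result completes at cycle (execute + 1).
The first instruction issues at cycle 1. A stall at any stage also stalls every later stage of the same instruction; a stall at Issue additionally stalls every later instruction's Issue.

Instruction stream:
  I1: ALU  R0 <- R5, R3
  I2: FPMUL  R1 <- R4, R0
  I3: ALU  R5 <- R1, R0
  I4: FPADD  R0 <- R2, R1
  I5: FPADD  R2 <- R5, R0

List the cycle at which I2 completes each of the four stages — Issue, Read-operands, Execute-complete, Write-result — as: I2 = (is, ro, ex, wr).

  I1 | 1 | 2 | 3 | 4
  I2 | 2 | 5 | 10 | 11   RAW R0: wait I1 write@4
  I3 | 5 | 12 | 13 | 14   struct: ALU busy until I1 writes@4 · RAW R1: wait I2 write@11
  I4 | 6 | 12 | 15 | 16   RAW R1: wait I2 write@11
  I5 | 17 | 18 | 21 | 22   struct: FPADD busy until I4 writes@16

I2 = (2, 5, 10, 11)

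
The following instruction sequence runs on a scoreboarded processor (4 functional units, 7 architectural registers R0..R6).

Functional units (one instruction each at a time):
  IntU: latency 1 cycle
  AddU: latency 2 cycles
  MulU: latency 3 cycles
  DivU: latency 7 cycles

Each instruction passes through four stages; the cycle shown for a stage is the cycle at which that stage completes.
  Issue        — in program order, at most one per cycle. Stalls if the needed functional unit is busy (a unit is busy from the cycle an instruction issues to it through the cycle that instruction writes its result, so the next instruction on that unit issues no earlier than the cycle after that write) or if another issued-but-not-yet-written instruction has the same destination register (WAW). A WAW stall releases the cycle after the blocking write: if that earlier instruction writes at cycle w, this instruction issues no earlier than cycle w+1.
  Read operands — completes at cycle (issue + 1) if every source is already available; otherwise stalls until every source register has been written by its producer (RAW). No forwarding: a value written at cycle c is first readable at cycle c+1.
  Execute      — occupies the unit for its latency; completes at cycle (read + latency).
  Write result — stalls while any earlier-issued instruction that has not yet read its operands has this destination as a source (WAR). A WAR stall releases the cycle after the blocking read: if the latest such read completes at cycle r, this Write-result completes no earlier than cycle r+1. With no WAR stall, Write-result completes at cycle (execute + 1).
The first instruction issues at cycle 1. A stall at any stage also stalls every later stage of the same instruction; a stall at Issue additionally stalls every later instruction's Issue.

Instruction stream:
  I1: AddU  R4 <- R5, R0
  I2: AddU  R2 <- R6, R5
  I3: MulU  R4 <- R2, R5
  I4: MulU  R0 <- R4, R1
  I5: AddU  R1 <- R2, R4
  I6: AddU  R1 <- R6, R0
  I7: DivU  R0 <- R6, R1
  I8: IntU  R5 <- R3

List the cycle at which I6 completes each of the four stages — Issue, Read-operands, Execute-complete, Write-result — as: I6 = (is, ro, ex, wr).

I6 = (22, 23, 25, 26)

cycle 1: I1 dispatched to AddU
cycle 2: I1 operands ready
cycle 4: I1 complete
cycle 5: R4←I1
cycle 6: I2 dispatched to AddU
cycle 7: I2 operands ready; I3 dispatched to MulU
cycle 9: I2 complete
cycle 10: R2←I2
cycle 11: I3 operands ready
cycle 14: I3 complete
cycle 15: R4←I3
cycle 16: I4 dispatched to MulU
cycle 17: I4 operands ready; I5 dispatched to AddU
cycle 18: I5 operands ready
cycle 20: I4 complete; I5 complete
cycle 21: R0←I4; R1←I5
cycle 22: I6 dispatched to AddU
cycle 23: I6 operands ready; I7 dispatched to DivU
cycle 24: I8 dispatched to IntU
cycle 25: I6 complete; I8 operands ready
cycle 26: R1←I6; I8 complete
cycle 27: I7 operands ready; R5←I8
cycle 34: I7 complete
cycle 35: R0←I7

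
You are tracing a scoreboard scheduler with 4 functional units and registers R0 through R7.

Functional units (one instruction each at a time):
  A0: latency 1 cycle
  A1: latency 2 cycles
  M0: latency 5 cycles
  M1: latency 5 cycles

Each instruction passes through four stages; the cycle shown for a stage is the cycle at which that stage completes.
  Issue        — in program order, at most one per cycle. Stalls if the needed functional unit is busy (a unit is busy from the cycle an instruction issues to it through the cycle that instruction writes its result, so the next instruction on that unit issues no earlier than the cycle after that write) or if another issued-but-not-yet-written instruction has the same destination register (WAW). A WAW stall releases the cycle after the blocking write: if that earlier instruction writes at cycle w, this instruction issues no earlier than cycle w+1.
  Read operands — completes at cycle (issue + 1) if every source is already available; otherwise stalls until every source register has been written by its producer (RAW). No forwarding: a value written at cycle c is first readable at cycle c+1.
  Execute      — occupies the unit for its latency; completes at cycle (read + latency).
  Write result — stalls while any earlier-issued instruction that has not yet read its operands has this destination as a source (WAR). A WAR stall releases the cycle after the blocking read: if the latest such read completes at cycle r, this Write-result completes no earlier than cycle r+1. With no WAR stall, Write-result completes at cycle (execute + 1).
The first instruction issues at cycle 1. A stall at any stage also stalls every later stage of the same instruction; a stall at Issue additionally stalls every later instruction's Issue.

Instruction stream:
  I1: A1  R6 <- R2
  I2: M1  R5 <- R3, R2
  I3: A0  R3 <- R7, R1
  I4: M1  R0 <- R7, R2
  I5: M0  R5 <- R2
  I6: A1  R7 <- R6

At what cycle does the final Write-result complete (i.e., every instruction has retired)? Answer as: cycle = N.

cycle = 18

[1] I1 dispatched to A1
[2] I1 operands ready | I2 dispatched to M1
[3] I2 operands ready | I3 dispatched to A0
[4] I1 complete | I3 operands ready
[5] R6←I1 | I3 complete
[6] R3←I3
[8] I2 complete
[9] R5←I2
[10] I4 dispatched to M1
[11] I4 operands ready | I5 dispatched to M0
[12] I5 operands ready | I6 dispatched to A1
[13] I6 operands ready
[15] I6 complete
[16] I4 complete | R7←I6
[17] R0←I4 | I5 complete
[18] R5←I5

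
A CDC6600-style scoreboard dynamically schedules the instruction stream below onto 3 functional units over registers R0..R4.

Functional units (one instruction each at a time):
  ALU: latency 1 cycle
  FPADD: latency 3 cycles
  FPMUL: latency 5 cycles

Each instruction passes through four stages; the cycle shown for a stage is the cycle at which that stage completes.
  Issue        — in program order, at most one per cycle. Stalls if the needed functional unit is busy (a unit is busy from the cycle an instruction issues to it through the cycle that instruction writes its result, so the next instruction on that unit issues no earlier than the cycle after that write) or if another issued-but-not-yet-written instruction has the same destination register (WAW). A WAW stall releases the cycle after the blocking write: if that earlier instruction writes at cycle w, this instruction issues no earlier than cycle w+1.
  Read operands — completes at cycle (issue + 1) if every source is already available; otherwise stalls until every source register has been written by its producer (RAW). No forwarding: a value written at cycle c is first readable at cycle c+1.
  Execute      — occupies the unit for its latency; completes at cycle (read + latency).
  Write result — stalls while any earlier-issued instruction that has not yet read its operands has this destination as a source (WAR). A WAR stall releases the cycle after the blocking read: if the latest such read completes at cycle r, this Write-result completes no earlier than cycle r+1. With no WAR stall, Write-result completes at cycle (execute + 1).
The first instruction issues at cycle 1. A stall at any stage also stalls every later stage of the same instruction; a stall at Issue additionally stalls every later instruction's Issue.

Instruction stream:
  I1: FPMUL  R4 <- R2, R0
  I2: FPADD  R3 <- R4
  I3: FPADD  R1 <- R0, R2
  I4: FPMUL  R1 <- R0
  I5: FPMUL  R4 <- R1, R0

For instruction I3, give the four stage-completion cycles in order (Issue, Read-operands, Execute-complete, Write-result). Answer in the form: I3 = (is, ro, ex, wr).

I3 = (14, 15, 18, 19)

cycle 1: I1→FPMUL
cycle 2: I1 RO · I2→FPADD
cycle 7: I1 EX
cycle 8: I1 WR R4
cycle 9: I2 RO
cycle 12: I2 EX
cycle 13: I2 WR R3
cycle 14: I3→FPADD
cycle 15: I3 RO
cycle 18: I3 EX
cycle 19: I3 WR R1
cycle 20: I4→FPMUL
cycle 21: I4 RO
cycle 26: I4 EX
cycle 27: I4 WR R1
cycle 28: I5→FPMUL
cycle 29: I5 RO
cycle 34: I5 EX
cycle 35: I5 WR R4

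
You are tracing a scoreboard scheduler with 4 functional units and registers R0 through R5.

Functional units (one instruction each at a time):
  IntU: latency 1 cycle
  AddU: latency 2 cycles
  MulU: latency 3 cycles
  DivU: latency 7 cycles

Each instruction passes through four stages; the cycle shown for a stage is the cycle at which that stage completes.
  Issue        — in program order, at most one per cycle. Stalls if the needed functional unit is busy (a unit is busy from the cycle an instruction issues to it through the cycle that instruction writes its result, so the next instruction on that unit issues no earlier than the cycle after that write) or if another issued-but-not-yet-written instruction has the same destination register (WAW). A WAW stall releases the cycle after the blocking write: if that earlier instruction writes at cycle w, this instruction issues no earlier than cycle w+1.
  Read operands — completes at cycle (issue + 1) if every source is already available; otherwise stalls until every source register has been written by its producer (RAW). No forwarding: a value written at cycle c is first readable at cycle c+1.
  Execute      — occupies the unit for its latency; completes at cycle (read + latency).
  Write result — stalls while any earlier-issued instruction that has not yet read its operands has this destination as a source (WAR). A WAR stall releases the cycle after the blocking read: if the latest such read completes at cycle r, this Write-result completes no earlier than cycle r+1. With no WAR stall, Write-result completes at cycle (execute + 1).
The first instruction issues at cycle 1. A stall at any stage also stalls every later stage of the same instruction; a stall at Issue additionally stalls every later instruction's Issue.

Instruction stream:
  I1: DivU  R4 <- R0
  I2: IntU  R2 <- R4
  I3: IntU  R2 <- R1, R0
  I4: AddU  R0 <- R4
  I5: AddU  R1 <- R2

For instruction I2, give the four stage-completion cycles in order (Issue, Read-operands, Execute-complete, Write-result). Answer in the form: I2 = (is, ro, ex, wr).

c1: I1 dispatched to DivU
c2: I1 operands ready · I2 dispatched to IntU
c9: I1 complete
c10: R4←I1
c11: I2 operands ready
c12: I2 complete
c13: R2←I2
c14: I3 dispatched to IntU
c15: I3 operands ready · I4 dispatched to AddU
c16: I3 complete · I4 operands ready
c17: R2←I3
c18: I4 complete
c19: R0←I4
c20: I5 dispatched to AddU
c21: I5 operands ready
c23: I5 complete
c24: R1←I5

I2 = (2, 11, 12, 13)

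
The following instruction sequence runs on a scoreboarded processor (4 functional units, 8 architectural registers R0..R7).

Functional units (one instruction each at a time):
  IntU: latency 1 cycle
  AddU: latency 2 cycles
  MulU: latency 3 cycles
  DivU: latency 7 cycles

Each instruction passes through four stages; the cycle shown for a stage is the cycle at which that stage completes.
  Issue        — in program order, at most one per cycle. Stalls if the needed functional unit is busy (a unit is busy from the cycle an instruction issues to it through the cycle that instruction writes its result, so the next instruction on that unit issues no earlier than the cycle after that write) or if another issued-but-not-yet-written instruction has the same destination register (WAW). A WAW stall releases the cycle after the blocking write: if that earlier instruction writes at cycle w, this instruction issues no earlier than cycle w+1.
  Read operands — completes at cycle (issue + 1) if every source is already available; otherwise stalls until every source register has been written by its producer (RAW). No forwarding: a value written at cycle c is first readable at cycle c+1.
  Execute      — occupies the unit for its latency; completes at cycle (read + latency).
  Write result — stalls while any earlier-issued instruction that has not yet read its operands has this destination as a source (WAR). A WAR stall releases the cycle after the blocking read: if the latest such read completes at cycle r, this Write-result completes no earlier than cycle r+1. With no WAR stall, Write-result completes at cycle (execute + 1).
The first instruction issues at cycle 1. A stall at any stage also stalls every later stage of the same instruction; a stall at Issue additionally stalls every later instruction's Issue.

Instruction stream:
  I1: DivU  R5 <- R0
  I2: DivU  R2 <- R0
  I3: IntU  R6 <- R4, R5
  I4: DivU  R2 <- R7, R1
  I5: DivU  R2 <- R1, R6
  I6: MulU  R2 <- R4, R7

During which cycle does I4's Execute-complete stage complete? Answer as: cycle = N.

[I1] 1/2/9/10
[I2] 11/12/19/20  (struct: DivU busy until I1 writes@10)
[I3] 12/13/14/15
[I4] 21/22/29/30  (struct: DivU busy until I2 writes@20)
[I5] 31/32/39/40  (struct: DivU busy until I4 writes@30)
[I6] 41/42/45/46  (WAW R2: wait I5 write@40)

cycle = 29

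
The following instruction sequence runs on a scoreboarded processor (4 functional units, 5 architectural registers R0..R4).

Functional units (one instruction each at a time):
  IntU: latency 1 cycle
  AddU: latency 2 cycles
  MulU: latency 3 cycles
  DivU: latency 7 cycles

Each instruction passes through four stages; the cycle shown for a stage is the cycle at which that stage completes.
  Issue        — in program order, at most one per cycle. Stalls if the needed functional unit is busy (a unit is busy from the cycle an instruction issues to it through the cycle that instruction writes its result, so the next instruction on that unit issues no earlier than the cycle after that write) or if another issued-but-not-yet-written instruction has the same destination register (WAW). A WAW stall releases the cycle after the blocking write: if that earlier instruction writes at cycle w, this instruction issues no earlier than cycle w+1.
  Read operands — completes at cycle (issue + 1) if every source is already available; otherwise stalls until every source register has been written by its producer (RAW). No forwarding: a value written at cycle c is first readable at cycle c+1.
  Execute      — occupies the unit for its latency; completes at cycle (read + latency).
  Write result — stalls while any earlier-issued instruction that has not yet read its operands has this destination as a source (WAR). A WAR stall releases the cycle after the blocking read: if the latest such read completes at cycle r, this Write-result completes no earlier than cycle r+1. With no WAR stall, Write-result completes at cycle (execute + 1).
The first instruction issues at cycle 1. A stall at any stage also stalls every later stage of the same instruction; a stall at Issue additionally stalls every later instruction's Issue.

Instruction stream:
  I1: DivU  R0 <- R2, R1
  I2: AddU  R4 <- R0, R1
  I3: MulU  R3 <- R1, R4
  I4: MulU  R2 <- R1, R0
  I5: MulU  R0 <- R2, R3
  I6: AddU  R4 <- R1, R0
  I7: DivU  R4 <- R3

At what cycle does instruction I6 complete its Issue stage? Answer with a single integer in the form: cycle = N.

cycle 1: I1 issues→DivU
cycle 2: I1 reads · I2 issues→AddU
cycle 3: I3 issues→MulU
cycle 9: I1 exec-done
cycle 10: I1 writes R0
cycle 11: I2 reads
cycle 13: I2 exec-done
cycle 14: I2 writes R4
cycle 15: I3 reads
cycle 18: I3 exec-done
cycle 19: I3 writes R3
cycle 20: I4 issues→MulU
cycle 21: I4 reads
cycle 24: I4 exec-done
cycle 25: I4 writes R2
cycle 26: I5 issues→MulU
cycle 27: I5 reads · I6 issues→AddU
cycle 30: I5 exec-done
cycle 31: I5 writes R0
cycle 32: I6 reads
cycle 34: I6 exec-done
cycle 35: I6 writes R4
cycle 36: I7 issues→DivU
cycle 37: I7 reads
cycle 44: I7 exec-done
cycle 45: I7 writes R4

cycle = 27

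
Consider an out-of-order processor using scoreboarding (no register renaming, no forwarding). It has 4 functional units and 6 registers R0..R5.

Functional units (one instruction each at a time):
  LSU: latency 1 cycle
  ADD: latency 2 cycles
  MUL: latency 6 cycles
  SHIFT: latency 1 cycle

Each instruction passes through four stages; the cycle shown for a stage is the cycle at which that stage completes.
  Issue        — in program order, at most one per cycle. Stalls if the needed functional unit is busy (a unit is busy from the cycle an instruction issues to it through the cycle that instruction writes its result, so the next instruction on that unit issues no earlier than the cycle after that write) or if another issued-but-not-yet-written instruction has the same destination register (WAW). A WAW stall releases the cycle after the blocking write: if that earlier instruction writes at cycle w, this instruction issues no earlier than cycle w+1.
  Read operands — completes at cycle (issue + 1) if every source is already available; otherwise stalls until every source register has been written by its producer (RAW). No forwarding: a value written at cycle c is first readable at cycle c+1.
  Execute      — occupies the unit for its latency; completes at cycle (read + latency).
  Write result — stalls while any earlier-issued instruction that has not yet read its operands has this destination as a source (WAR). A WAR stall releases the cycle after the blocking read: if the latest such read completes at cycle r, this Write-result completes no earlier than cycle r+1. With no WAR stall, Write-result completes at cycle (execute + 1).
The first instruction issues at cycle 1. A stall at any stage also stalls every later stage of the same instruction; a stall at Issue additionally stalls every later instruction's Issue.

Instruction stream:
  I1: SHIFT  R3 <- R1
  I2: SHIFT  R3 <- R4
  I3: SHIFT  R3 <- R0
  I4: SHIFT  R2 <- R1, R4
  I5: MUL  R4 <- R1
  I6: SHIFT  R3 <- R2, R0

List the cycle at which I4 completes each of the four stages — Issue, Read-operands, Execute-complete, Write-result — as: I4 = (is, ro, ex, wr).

I4 = (13, 14, 15, 16)

  I1 | 1 | 2 | 3 | 4
  I2 | 5 | 6 | 7 | 8   struct: SHIFT busy until I1 writes@4
  I3 | 9 | 10 | 11 | 12   struct: SHIFT busy until I2 writes@8
  I4 | 13 | 14 | 15 | 16   struct: SHIFT busy until I3 writes@12
  I5 | 14 | 15 | 21 | 22
  I6 | 17 | 18 | 19 | 20   struct: SHIFT busy until I4 writes@16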